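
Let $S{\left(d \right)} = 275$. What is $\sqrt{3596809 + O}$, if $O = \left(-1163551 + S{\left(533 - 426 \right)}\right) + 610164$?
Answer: $\sqrt{3043697} \approx 1744.6$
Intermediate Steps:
$O = -553112$ ($O = \left(-1163551 + 275\right) + 610164 = -1163276 + 610164 = -553112$)
$\sqrt{3596809 + O} = \sqrt{3596809 - 553112} = \sqrt{3043697}$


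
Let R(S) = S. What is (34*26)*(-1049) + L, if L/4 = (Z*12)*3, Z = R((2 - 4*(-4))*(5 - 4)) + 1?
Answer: -924580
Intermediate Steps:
Z = 19 (Z = (2 - 4*(-4))*(5 - 4) + 1 = (2 + 16)*1 + 1 = 18*1 + 1 = 18 + 1 = 19)
L = 2736 (L = 4*((19*12)*3) = 4*(228*3) = 4*684 = 2736)
(34*26)*(-1049) + L = (34*26)*(-1049) + 2736 = 884*(-1049) + 2736 = -927316 + 2736 = -924580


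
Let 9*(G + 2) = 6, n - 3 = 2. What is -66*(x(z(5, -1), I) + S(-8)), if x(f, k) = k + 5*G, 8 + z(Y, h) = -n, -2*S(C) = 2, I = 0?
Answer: 506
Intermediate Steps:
n = 5 (n = 3 + 2 = 5)
S(C) = -1 (S(C) = -½*2 = -1)
G = -4/3 (G = -2 + (⅑)*6 = -2 + ⅔ = -4/3 ≈ -1.3333)
z(Y, h) = -13 (z(Y, h) = -8 - 1*5 = -8 - 5 = -13)
x(f, k) = -20/3 + k (x(f, k) = k + 5*(-4/3) = k - 20/3 = -20/3 + k)
-66*(x(z(5, -1), I) + S(-8)) = -66*((-20/3 + 0) - 1) = -66*(-20/3 - 1) = -66*(-23/3) = 506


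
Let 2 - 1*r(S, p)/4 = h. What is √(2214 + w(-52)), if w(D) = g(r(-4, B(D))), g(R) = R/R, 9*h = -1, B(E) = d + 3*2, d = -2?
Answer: √2215 ≈ 47.064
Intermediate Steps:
B(E) = 4 (B(E) = -2 + 3*2 = -2 + 6 = 4)
h = -⅑ (h = (⅑)*(-1) = -⅑ ≈ -0.11111)
r(S, p) = 76/9 (r(S, p) = 8 - 4*(-⅑) = 8 + 4/9 = 76/9)
g(R) = 1
w(D) = 1
√(2214 + w(-52)) = √(2214 + 1) = √2215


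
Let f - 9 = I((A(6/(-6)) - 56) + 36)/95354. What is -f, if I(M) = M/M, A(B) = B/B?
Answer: -858187/95354 ≈ -9.0000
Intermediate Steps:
A(B) = 1
I(M) = 1
f = 858187/95354 (f = 9 + 1/95354 = 858187/95354 ≈ 9.0000)
-f = -1*858187/95354 = -858187/95354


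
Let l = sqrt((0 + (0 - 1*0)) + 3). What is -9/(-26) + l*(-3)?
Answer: 9/26 - 3*sqrt(3) ≈ -4.8500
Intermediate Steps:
l = sqrt(3) (l = sqrt((0 + (0 + 0)) + 3) = sqrt((0 + 0) + 3) = sqrt(0 + 3) = sqrt(3) ≈ 1.7320)
-9/(-26) + l*(-3) = -9/(-26) + sqrt(3)*(-3) = -9*(-1/26) - 3*sqrt(3) = 9/26 - 3*sqrt(3)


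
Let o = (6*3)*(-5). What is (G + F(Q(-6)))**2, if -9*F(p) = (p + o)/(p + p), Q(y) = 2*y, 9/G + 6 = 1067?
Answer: 313750369/1458934416 ≈ 0.21505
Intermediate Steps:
G = 9/1061 (G = 9/(-6 + 1067) = 9/1061 ≈ 0.0084826)
o = -90 (o = 18*(-5) = -90)
F(p) = -(-90 + p)/(18*p) (F(p) = -(p - 90)/(9*(p + p)) = -(-90 + p)/(9*(2*p)) = -(-90 + p)*1/(2*p)/9 = -(-90 + p)/(18*p))
(G + F(Q(-6)))**2 = (9/1061 + (90 - 2*(-6))/(18*((2*(-6)))))**2 = (9/1061 + (1/18)*(90 - 1*(-12))/(-12))**2 = (9/1061 + (1/18)*(-1/12)*(90 + 12))**2 = (9/1061 + (1/18)*(-1/12)*102)**2 = (9/1061 - 17/36)**2 = (-17713/38196)**2 = 313750369/1458934416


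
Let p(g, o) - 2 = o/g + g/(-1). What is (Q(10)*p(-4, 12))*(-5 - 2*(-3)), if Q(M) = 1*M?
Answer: 30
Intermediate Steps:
Q(M) = M
p(g, o) = 2 - g + o/g (p(g, o) = 2 + (o/g + g/(-1)) = 2 + (o/g + g*(-1)) = 2 + (o/g - g) = 2 + (-g + o/g) = 2 - g + o/g)
(Q(10)*p(-4, 12))*(-5 - 2*(-3)) = (10*(2 - 1*(-4) + 12/(-4)))*(-5 - 2*(-3)) = (10*(2 + 4 + 12*(-¼)))*(-5 + 6) = (10*(2 + 4 - 3))*1 = (10*3)*1 = 30*1 = 30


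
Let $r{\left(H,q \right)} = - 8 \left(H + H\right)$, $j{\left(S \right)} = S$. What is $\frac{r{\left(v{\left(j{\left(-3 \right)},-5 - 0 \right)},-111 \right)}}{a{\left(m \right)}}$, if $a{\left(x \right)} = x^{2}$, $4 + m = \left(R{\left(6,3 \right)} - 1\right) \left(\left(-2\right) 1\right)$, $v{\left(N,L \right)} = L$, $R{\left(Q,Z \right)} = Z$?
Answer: $\frac{5}{4} \approx 1.25$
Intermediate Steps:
$r{\left(H,q \right)} = - 16 H$ ($r{\left(H,q \right)} = - 8 \cdot 2 H = - 16 H$)
$m = -8$ ($m = -4 + \left(3 - 1\right) \left(\left(-2\right) 1\right) = -4 + \left(3 - 1\right) \left(-2\right) = -4 + 2 \left(-2\right) = -4 - 4 = -8$)
$\frac{r{\left(v{\left(j{\left(-3 \right)},-5 - 0 \right)},-111 \right)}}{a{\left(m \right)}} = \frac{\left(-16\right) \left(-5 - 0\right)}{\left(-8\right)^{2}} = \frac{\left(-16\right) \left(-5 + 0\right)}{64} = \left(-16\right) \left(-5\right) \frac{1}{64} = 80 \cdot \frac{1}{64} = \frac{5}{4}$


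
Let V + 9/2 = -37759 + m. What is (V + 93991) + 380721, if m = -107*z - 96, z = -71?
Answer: 888899/2 ≈ 4.4445e+5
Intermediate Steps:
m = 7501 (m = -107*(-71) - 96 = 7597 - 96 = 7501)
V = -60525/2 (V = -9/2 + (-37759 + 7501) = -9/2 - 30258 = -60525/2 ≈ -30263.)
(V + 93991) + 380721 = (-60525/2 + 93991) + 380721 = 127457/2 + 380721 = 888899/2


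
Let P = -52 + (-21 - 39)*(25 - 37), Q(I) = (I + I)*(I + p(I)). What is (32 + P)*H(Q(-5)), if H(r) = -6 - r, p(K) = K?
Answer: -74200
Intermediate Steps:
Q(I) = 4*I² (Q(I) = (I + I)*(I + I) = (2*I)*(2*I) = 4*I²)
P = 668 (P = -52 - 60*(-12) = -52 + 720 = 668)
(32 + P)*H(Q(-5)) = (32 + 668)*(-6 - 4*(-5)²) = 700*(-6 - 4*25) = 700*(-6 - 1*100) = 700*(-6 - 100) = 700*(-106) = -74200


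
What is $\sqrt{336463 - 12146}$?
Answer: $\sqrt{324317} \approx 569.49$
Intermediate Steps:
$\sqrt{336463 - 12146} = \sqrt{324317}$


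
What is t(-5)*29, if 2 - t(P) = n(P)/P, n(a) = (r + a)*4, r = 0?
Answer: -58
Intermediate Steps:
n(a) = 4*a (n(a) = (0 + a)*4 = a*4 = 4*a)
t(P) = -2 (t(P) = 2 - 4*P/P = 2 - 1*4 = 2 - 4 = -2)
t(-5)*29 = -2*29 = -58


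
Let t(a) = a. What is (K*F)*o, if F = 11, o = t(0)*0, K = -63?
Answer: 0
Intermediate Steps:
o = 0 (o = 0*0 = 0)
(K*F)*o = -63*11*0 = -693*0 = 0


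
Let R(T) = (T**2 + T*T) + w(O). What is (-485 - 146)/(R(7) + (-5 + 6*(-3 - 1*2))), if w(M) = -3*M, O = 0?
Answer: -631/63 ≈ -10.016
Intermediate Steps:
R(T) = 2*T**2 (R(T) = (T**2 + T*T) - 3*0 = (T**2 + T**2) + 0 = 2*T**2 + 0 = 2*T**2)
(-485 - 146)/(R(7) + (-5 + 6*(-3 - 1*2))) = (-485 - 146)/(2*7**2 + (-5 + 6*(-3 - 1*2))) = -631/(2*49 + (-5 + 6*(-3 - 2))) = -631/(98 + (-5 + 6*(-5))) = -631/(98 + (-5 - 30)) = -631/(98 - 35) = -631/63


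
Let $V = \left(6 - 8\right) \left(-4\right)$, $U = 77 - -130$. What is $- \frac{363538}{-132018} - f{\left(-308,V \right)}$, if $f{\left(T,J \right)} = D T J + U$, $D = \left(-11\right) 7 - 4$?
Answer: $- \frac{13187822350}{66009} \approx -1.9979 \cdot 10^{5}$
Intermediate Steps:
$D = -81$ ($D = -77 - 4 = -81$)
$U = 207$ ($U = 77 + 130 = 207$)
$V = 8$ ($V = \left(-2\right) \left(-4\right) = 8$)
$f{\left(T,J \right)} = 207 - 81 J T$ ($f{\left(T,J \right)} = - 81 T J + 207 = - 81 J T + 207 = 207 - 81 J T$)
$- \frac{363538}{-132018} - f{\left(-308,V \right)} = - \frac{363538}{-132018} - \left(207 - 648 \left(-308\right)\right) = \left(-363538\right) \left(- \frac{1}{132018}\right) - \left(207 + 199584\right) = \frac{181769}{66009} - 199791 = - \frac{13187822350}{66009}$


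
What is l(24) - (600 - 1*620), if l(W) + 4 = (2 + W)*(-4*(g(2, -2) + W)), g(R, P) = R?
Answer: -2688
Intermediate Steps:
l(W) = -4 + (-8 - 4*W)*(2 + W) (l(W) = -4 + (2 + W)*(-4*(2 + W)) = -4 + (2 + W)*(-8 - 4*W) = -4 + (-8 - 4*W)*(2 + W))
l(24) - (600 - 1*620) = (-20 - 16*24 - 4*24²) - (600 - 1*620) = (-20 - 384 - 4*576) - (600 - 620) = (-20 - 384 - 2304) - 1*(-20) = -2708 + 20 = -2688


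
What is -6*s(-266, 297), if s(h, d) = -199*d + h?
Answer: 356214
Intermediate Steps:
s(h, d) = h - 199*d
-6*s(-266, 297) = -6*(-266 - 199*297) = -6*(-266 - 59103) = -6*(-59369) = 356214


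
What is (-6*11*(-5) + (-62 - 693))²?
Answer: 180625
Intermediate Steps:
(-6*11*(-5) + (-62 - 693))² = (-66*(-5) - 755)² = (330 - 755)² = (-425)² = 180625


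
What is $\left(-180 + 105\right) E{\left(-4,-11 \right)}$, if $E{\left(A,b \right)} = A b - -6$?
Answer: $-3750$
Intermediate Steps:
$E{\left(A,b \right)} = 6 + A b$ ($E{\left(A,b \right)} = A b + 6 = 6 + A b$)
$\left(-180 + 105\right) E{\left(-4,-11 \right)} = \left(-180 + 105\right) \left(6 - -44\right) = - 75 \left(6 + 44\right) = \left(-75\right) 50 = -3750$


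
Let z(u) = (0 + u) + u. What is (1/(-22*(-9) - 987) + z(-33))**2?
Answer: 2711805625/622521 ≈ 4356.2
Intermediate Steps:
z(u) = 2*u (z(u) = u + u = 2*u)
(1/(-22*(-9) - 987) + z(-33))**2 = (1/(-22*(-9) - 987) + 2*(-33))**2 = (1/(198 - 987) - 66)**2 = (1/(-789) - 66)**2 = (-1/789 - 66)**2 = (-52075/789)**2 = 2711805625/622521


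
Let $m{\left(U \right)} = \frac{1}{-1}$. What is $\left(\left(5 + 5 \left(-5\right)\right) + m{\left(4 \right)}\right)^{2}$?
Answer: $441$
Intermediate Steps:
$m{\left(U \right)} = -1$
$\left(\left(5 + 5 \left(-5\right)\right) + m{\left(4 \right)}\right)^{2} = \left(\left(5 + 5 \left(-5\right)\right) - 1\right)^{2} = \left(\left(5 - 25\right) - 1\right)^{2} = \left(-20 - 1\right)^{2} = \left(-21\right)^{2} = 441$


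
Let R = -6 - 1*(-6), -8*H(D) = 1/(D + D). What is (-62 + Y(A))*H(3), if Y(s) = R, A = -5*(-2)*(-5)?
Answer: 31/24 ≈ 1.2917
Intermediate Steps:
A = -50 (A = 10*(-5) = -50)
H(D) = -1/(16*D) (H(D) = -1/(8*(D + D)) = -1/(2*D)/8 = -1/(16*D))
R = 0 (R = -6 + 6 = 0)
Y(s) = 0
(-62 + Y(A))*H(3) = (-62 + 0)*(-1/16/3) = -(-31)/(8*3) = -62*(-1/48) = 31/24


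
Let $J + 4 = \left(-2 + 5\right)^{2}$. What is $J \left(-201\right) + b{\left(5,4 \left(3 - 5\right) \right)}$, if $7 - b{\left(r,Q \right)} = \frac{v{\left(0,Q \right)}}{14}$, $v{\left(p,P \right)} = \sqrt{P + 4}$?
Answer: $-998 - \frac{i}{7} \approx -998.0 - 0.14286 i$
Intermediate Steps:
$v{\left(p,P \right)} = \sqrt{4 + P}$
$J = 5$ ($J = -4 + \left(-2 + 5\right)^{2} = -4 + 3^{2} = -4 + 9 = 5$)
$b{\left(r,Q \right)} = 7 - \frac{\sqrt{4 + Q}}{14}$
$J \left(-201\right) + b{\left(5,4 \left(3 - 5\right) \right)} = 5 \left(-201\right) + \left(7 - \frac{\sqrt{4 + 4 \left(3 - 5\right)}}{14}\right) = -1005 + \left(7 - \frac{\sqrt{4 + 4 \left(-2\right)}}{14}\right) = -1005 + \left(7 - \frac{\sqrt{4 - 8}}{14}\right) = -1005 + \left(7 - \frac{\sqrt{-4}}{14}\right) = -1005 + \left(7 - \frac{2 i}{14}\right) = -1005 + \left(7 - \frac{i}{7}\right) = -998 - \frac{i}{7}$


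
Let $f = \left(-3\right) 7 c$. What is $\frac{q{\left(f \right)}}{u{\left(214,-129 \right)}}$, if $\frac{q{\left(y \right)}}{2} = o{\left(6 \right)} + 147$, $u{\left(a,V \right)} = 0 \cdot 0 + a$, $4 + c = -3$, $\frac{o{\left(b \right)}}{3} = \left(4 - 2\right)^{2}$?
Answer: $\frac{159}{107} \approx 1.486$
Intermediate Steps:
$o{\left(b \right)} = 12$ ($o{\left(b \right)} = 3 \left(4 - 2\right)^{2} = 3 \cdot 2^{2} = 3 \cdot 4 = 12$)
$c = -7$ ($c = -4 - 3 = -7$)
$u{\left(a,V \right)} = a$ ($u{\left(a,V \right)} = 0 + a = a$)
$f = 147$ ($f = \left(-3\right) 7 \left(-7\right) = \left(-21\right) \left(-7\right) = 147$)
$q{\left(y \right)} = 318$ ($q{\left(y \right)} = 2 \left(12 + 147\right) = 2 \cdot 159 = 318$)
$\frac{q{\left(f \right)}}{u{\left(214,-129 \right)}} = \frac{318}{214} = 318 \cdot \frac{1}{214} = \frac{159}{107}$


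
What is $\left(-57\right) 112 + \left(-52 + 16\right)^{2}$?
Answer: $-5088$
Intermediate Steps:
$\left(-57\right) 112 + \left(-52 + 16\right)^{2} = -6384 + \left(-36\right)^{2} = -6384 + 1296 = -5088$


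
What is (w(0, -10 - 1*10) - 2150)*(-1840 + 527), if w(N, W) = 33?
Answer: 2779621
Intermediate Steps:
(w(0, -10 - 1*10) - 2150)*(-1840 + 527) = (33 - 2150)*(-1840 + 527) = -2117*(-1313) = 2779621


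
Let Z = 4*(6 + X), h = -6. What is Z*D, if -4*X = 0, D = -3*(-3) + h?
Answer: 72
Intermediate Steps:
D = 3 (D = -3*(-3) - 6 = 9 - 6 = 3)
X = 0 (X = -¼*0 = 0)
Z = 24 (Z = 4*(6 + 0) = 4*6 = 24)
Z*D = 24*3 = 72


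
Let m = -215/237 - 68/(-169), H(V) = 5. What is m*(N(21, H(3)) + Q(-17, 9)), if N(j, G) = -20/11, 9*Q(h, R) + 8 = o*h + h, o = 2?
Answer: 16761551/3965247 ≈ 4.2271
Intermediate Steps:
Q(h, R) = -8/9 + h/3 (Q(h, R) = -8/9 + (2*h + h)/9 = -8/9 + (3*h)/9 = -8/9 + h/3)
m = -20219/40053 (m = -215*1/237 - 68*(-1/169) = -215/237 + 68/169 = -20219/40053 ≈ -0.50481)
N(j, G) = -20/11 (N(j, G) = -20*1/11 = -20/11)
m*(N(21, H(3)) + Q(-17, 9)) = -20219*(-20/11 + (-8/9 + (⅓)*(-17)))/40053 = -20219*(-20/11 + (-8/9 - 17/3))/40053 = -20219*(-20/11 - 59/9)/40053 = -20219/40053*(-829/99) = 16761551/3965247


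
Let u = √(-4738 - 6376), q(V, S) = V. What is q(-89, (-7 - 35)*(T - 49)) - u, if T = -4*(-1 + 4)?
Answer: -89 - I*√11114 ≈ -89.0 - 105.42*I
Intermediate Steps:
T = -12 (T = -4*3 = -12)
u = I*√11114 (u = √(-11114) = I*√11114 ≈ 105.42*I)
q(-89, (-7 - 35)*(T - 49)) - u = -89 - I*√11114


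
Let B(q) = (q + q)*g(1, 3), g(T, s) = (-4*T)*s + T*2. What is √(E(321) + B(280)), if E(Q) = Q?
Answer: I*√5279 ≈ 72.657*I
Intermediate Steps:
g(T, s) = 2*T - 4*T*s (g(T, s) = -4*T*s + 2*T = 2*T - 4*T*s)
B(q) = -20*q (B(q) = (q + q)*(2*1*(1 - 2*3)) = (2*q)*(2*1*(1 - 6)) = (2*q)*(2*1*(-5)) = (2*q)*(-10) = -20*q)
√(E(321) + B(280)) = √(321 - 20*280) = √(321 - 5600) = √(-5279) = I*√5279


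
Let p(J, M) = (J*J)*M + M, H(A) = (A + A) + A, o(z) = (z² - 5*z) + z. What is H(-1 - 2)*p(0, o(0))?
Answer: 0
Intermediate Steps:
o(z) = z² - 4*z
H(A) = 3*A (H(A) = 2*A + A = 3*A)
p(J, M) = M + M*J² (p(J, M) = J²*M + M = M*J² + M = M + M*J²)
H(-1 - 2)*p(0, o(0)) = (3*(-1 - 2))*((0*(-4 + 0))*(1 + 0²)) = (3*(-3))*((0*(-4))*(1 + 0)) = -0 = -9*0 = 0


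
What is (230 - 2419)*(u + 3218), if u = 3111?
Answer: -13854181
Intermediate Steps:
(230 - 2419)*(u + 3218) = (230 - 2419)*(3111 + 3218) = -2189*6329 = -13854181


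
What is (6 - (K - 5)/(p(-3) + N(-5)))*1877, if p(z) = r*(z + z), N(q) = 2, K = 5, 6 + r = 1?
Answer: 11262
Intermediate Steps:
r = -5 (r = -6 + 1 = -5)
p(z) = -10*z (p(z) = -5*(z + z) = -10*z)
(6 - (K - 5)/(p(-3) + N(-5)))*1877 = (6 - (5 - 5)/(-10*(-3) + 2))*1877 = (6 - 0/(30 + 2))*1877 = (6 - 0/32)*1877 = (6 - 1*0)*1877 = (6 + 0)*1877 = 6*1877 = 11262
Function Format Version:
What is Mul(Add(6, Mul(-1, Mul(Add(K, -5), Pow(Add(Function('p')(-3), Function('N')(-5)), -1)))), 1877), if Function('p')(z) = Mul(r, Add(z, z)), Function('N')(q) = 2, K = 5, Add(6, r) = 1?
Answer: 11262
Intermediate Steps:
r = -5 (r = Add(-6, 1) = -5)
Function('p')(z) = Mul(-10, z) (Function('p')(z) = Mul(-5, Add(z, z)) = Mul(-5, Mul(2, z)) = Mul(-10, z))
Mul(Add(6, Mul(-1, Mul(Add(K, -5), Pow(Add(Function('p')(-3), Function('N')(-5)), -1)))), 1877) = Mul(Add(6, Mul(-1, Mul(Add(5, -5), Pow(Add(Mul(-10, -3), 2), -1)))), 1877) = Mul(Add(6, Mul(-1, Mul(0, Pow(Add(30, 2), -1)))), 1877) = Mul(Add(6, Mul(-1, Mul(0, Pow(32, -1)))), 1877) = Mul(Add(6, Mul(-1, Mul(0, Rational(1, 32)))), 1877) = Mul(Add(6, Mul(-1, 0)), 1877) = Mul(Add(6, 0), 1877) = Mul(6, 1877) = 11262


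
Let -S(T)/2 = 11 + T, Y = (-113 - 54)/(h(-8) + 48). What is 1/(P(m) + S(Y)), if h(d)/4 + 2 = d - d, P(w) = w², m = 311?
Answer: 20/1934147 ≈ 1.0340e-5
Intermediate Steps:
h(d) = -8 (h(d) = -8 + 4*(d - d) = -8 + 4*0 = -8 + 0 = -8)
Y = -167/40 (Y = (-113 - 54)/(-8 + 48) = -167/40 ≈ -4.1750)
S(T) = -22 - 2*T (S(T) = -2*(11 + T) = -22 - 2*T)
1/(P(m) + S(Y)) = 1/(311² + (-22 - 2*(-167/40))) = 1/(96721 + (-22 + 167/20)) = 1/(96721 - 273/20) = 1/(1934147/20) = 20/1934147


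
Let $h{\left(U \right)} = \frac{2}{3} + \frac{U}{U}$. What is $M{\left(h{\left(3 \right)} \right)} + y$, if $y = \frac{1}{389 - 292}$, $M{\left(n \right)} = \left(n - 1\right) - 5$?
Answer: $- \frac{1258}{291} \approx -4.323$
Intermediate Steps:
$h{\left(U \right)} = \frac{5}{3}$ ($h{\left(U \right)} = 2 \cdot \frac{1}{3} + 1 = \frac{2}{3} + 1 = \frac{5}{3}$)
$M{\left(n \right)} = -6 + n$ ($M{\left(n \right)} = \left(-1 + n\right) - 5 = -6 + n$)
$y = \frac{1}{97} \approx 0.010309$
$M{\left(h{\left(3 \right)} \right)} + y = \left(-6 + \frac{5}{3}\right) + \frac{1}{97} = - \frac{13}{3} + \frac{1}{97} = - \frac{1258}{291}$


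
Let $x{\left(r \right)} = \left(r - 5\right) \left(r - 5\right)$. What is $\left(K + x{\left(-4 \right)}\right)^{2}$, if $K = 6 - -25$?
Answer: $12544$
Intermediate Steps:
$K = 31$ ($K = 6 + 25 = 31$)
$x{\left(r \right)} = \left(-5 + r\right)^{2}$ ($x{\left(r \right)} = \left(-5 + r\right) \left(-5 + r\right) = \left(-5 + r\right)^{2}$)
$\left(K + x{\left(-4 \right)}\right)^{2} = \left(31 + \left(-5 - 4\right)^{2}\right)^{2} = \left(31 + \left(-9\right)^{2}\right)^{2} = \left(31 + 81\right)^{2} = 112^{2} = 12544$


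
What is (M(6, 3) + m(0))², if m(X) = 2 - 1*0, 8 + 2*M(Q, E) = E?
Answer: ¼ ≈ 0.25000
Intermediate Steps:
M(Q, E) = -4 + E/2
m(X) = 2 (m(X) = 2 + 0 = 2)
(M(6, 3) + m(0))² = ((-4 + (½)*3) + 2)² = ((-4 + 3/2) + 2)² = (-5/2 + 2)² = (-½)² = ¼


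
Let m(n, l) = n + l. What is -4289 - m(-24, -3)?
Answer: -4262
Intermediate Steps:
m(n, l) = l + n
-4289 - m(-24, -3) = -4289 - (-3 - 24) = -4289 - 1*(-27) = -4289 + 27 = -4262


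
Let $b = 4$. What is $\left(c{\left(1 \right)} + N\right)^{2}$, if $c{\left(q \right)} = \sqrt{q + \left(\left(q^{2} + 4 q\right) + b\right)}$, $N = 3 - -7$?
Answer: $\left(10 + \sqrt{10}\right)^{2} \approx 173.25$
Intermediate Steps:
$N = 10$ ($N = 3 + 7 = 10$)
$c{\left(q \right)} = \sqrt{4 + q^{2} + 5 q}$ ($c{\left(q \right)} = \sqrt{q + \left(\left(q^{2} + 4 q\right) + 4\right)} = \sqrt{q + \left(4 + q^{2} + 4 q\right)} = \sqrt{4 + q^{2} + 5 q}$)
$\left(c{\left(1 \right)} + N\right)^{2} = \left(\sqrt{4 + 1^{2} + 5 \cdot 1} + 10\right)^{2} = \left(\sqrt{4 + 1 + 5} + 10\right)^{2} = \left(\sqrt{10} + 10\right)^{2} = \left(10 + \sqrt{10}\right)^{2}$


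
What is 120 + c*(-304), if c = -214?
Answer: 65176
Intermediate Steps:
120 + c*(-304) = 120 - 214*(-304) = 120 + 65056 = 65176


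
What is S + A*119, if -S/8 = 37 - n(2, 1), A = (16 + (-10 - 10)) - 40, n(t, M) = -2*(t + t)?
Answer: -5596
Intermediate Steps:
n(t, M) = -4*t
A = -44 (A = (16 - 20) - 40 = -4 - 40 = -44)
S = -360 (S = -8*(37 - (-4)*2) = -8*(37 - 1*(-8)) = -8*(37 + 8) = -8*45 = -360)
S + A*119 = -360 - 44*119 = -360 - 5236 = -5596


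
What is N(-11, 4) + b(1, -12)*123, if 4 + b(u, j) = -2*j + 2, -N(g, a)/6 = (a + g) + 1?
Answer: 2742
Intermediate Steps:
N(g, a) = -6 - 6*a - 6*g (N(g, a) = -6*((a + g) + 1) = -6*(1 + a + g) = -6 - 6*a - 6*g)
b(u, j) = -2 - 2*j (b(u, j) = -4 + (-2*j + 2) = -4 + (2 - 2*j) = -2 - 2*j)
N(-11, 4) + b(1, -12)*123 = (-6 - 6*4 - 6*(-11)) + (-2 - 2*(-12))*123 = (-6 - 24 + 66) + (-2 + 24)*123 = 36 + 22*123 = 36 + 2706 = 2742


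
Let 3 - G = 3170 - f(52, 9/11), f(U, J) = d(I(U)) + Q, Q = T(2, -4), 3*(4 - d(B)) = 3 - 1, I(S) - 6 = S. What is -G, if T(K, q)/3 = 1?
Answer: 9482/3 ≈ 3160.7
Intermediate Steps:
I(S) = 6 + S
T(K, q) = 3 (T(K, q) = 3*1 = 3)
d(B) = 10/3 (d(B) = 4 - (3 - 1)/3 = 4 - ⅓*2 = 4 - ⅔ = 10/3)
Q = 3
f(U, J) = 19/3 (f(U, J) = 10/3 + 3 = 19/3)
G = -9482/3 (G = 3 - (3170 - 1*19/3) = 3 - (3170 - 19/3) = 3 - 1*9491/3 = 3 - 9491/3 = -9482/3 ≈ -3160.7)
-G = -1*(-9482/3) = 9482/3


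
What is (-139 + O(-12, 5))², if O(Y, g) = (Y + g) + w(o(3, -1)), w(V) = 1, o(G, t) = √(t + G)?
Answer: 21025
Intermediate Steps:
o(G, t) = √(G + t)
O(Y, g) = 1 + Y + g (O(Y, g) = (Y + g) + 1 = 1 + Y + g)
(-139 + O(-12, 5))² = (-139 + (1 - 12 + 5))² = (-139 - 6)² = (-145)² = 21025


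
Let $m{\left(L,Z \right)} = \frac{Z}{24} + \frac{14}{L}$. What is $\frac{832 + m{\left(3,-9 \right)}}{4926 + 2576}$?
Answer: $\frac{20071}{180048} \approx 0.11148$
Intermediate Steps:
$m{\left(L,Z \right)} = \frac{14}{L} + \frac{Z}{24}$ ($m{\left(L,Z \right)} = Z \frac{1}{24} + \frac{14}{L} = \frac{Z}{24} + \frac{14}{L} = \frac{14}{L} + \frac{Z}{24}$)
$\frac{832 + m{\left(3,-9 \right)}}{4926 + 2576} = \frac{832 + \left(\frac{14}{3} + \frac{1}{24} \left(-9\right)\right)}{4926 + 2576} = \frac{832 + \left(14 \cdot \frac{1}{3} - \frac{3}{8}\right)}{7502} = \left(832 + \left(\frac{14}{3} - \frac{3}{8}\right)\right) \frac{1}{7502} = \left(832 + \frac{103}{24}\right) \frac{1}{7502} = \frac{20071}{24} \cdot \frac{1}{7502} = \frac{20071}{180048}$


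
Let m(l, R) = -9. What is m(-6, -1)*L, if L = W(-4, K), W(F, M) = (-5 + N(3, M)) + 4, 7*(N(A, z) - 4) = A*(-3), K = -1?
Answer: -108/7 ≈ -15.429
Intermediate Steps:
N(A, z) = 4 - 3*A/7 (N(A, z) = 4 + (A*(-3))/7 = 4 + (-3*A)/7 = 4 - 3*A/7)
W(F, M) = 12/7 (W(F, M) = (-5 + (4 - 3/7*3)) + 4 = (-5 + (4 - 9/7)) + 4 = (-5 + 19/7) + 4 = -16/7 + 4 = 12/7)
L = 12/7 ≈ 1.7143
m(-6, -1)*L = -9*12/7 = -108/7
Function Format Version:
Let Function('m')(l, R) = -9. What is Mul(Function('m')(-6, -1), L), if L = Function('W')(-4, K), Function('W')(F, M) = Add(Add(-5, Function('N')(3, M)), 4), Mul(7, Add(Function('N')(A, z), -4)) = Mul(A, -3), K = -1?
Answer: Rational(-108, 7) ≈ -15.429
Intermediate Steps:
Function('N')(A, z) = Add(4, Mul(Rational(-3, 7), A)) (Function('N')(A, z) = Add(4, Mul(Rational(1, 7), Mul(A, -3))) = Add(4, Mul(Rational(1, 7), Mul(-3, A))) = Add(4, Mul(Rational(-3, 7), A)))
Function('W')(F, M) = Rational(12, 7) (Function('W')(F, M) = Add(Add(-5, Add(4, Mul(Rational(-3, 7), 3))), 4) = Add(Add(-5, Add(4, Rational(-9, 7))), 4) = Add(Add(-5, Rational(19, 7)), 4) = Add(Rational(-16, 7), 4) = Rational(12, 7))
L = Rational(12, 7) ≈ 1.7143
Mul(Function('m')(-6, -1), L) = Mul(-9, Rational(12, 7)) = Rational(-108, 7)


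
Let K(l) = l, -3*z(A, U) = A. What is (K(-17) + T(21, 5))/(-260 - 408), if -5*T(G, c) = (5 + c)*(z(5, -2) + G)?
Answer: 1/12 ≈ 0.083333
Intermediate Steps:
z(A, U) = -A/3
T(G, c) = -(5 + c)*(-5/3 + G)/5 (T(G, c) = -(5 + c)*(-⅓*5 + G)/5 = -(5 + c)*(-5/3 + G)/5)
(K(-17) + T(21, 5))/(-260 - 408) = (-17 + (5/3 - 1*21 + (⅓)*5 - ⅕*21*5))/(-260 - 408) = (-17 + (5/3 - 21 + 5/3 - 21))/(-668) = (-17 - 116/3)*(-1/668) = -167/3*(-1/668) = 1/12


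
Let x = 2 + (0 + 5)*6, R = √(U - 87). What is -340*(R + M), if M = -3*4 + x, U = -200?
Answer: -6800 - 340*I*√287 ≈ -6800.0 - 5760.0*I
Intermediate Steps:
R = I*√287 (R = √(-200 - 87) = √(-287) = I*√287 ≈ 16.941*I)
x = 32 (x = 2 + 5*6 = 2 + 30 = 32)
M = 20 (M = -3*4 + 32 = -12 + 32 = 20)
-340*(R + M) = -340*(I*√287 + 20) = -340*(20 + I*√287) = -6800 - 340*I*√287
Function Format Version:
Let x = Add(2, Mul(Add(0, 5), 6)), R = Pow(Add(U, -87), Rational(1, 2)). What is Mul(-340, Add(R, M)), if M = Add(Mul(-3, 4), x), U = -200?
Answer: Add(-6800, Mul(-340, I, Pow(287, Rational(1, 2)))) ≈ Add(-6800.0, Mul(-5760.0, I))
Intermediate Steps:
R = Mul(I, Pow(287, Rational(1, 2))) (R = Pow(Add(-200, -87), Rational(1, 2)) = Pow(-287, Rational(1, 2)) = Mul(I, Pow(287, Rational(1, 2))) ≈ Mul(16.941, I))
x = 32 (x = Add(2, Mul(5, 6)) = Add(2, 30) = 32)
M = 20 (M = Add(Mul(-3, 4), 32) = Add(-12, 32) = 20)
Mul(-340, Add(R, M)) = Mul(-340, Add(Mul(I, Pow(287, Rational(1, 2))), 20)) = Mul(-340, Add(20, Mul(I, Pow(287, Rational(1, 2))))) = Add(-6800, Mul(-340, I, Pow(287, Rational(1, 2))))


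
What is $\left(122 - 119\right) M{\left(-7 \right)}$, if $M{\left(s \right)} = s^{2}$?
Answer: $147$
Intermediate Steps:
$\left(122 - 119\right) M{\left(-7 \right)} = \left(122 - 119\right) \left(-7\right)^{2} = 3 \cdot 49 = 147$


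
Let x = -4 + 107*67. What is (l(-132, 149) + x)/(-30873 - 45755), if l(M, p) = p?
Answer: -3657/38314 ≈ -0.095448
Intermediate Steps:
x = 7165 (x = -4 + 7169 = 7165)
(l(-132, 149) + x)/(-30873 - 45755) = (149 + 7165)/(-30873 - 45755) = 7314/(-76628) = 7314*(-1/76628) = -3657/38314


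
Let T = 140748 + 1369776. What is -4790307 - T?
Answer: -6300831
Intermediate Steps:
T = 1510524
-4790307 - T = -4790307 - 1*1510524 = -4790307 - 1510524 = -6300831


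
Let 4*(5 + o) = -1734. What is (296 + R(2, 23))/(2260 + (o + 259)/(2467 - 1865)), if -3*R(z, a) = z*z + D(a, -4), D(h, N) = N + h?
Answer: 1041460/8162043 ≈ 0.12760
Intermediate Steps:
o = -877/2 (o = -5 + (1/4)*(-1734) = -5 - 867/2 = -877/2 ≈ -438.50)
R(z, a) = 4/3 - a/3 - z**2/3 (R(z, a) = -(z*z + (-4 + a))/3 = -(z**2 + (-4 + a))/3 = -(-4 + a + z**2)/3 = 4/3 - a/3 - z**2/3)
(296 + R(2, 23))/(2260 + (o + 259)/(2467 - 1865)) = (296 + (4/3 - 1/3*23 - 1/3*2**2))/(2260 + (-877/2 + 259)/(2467 - 1865)) = (296 + (4/3 - 23/3 - 1/3*4))/(2260 - 359/2/602) = (296 + (4/3 - 23/3 - 4/3))/(2260 - 359/2*1/602) = (296 - 23/3)/(2260 - 359/1204) = 865/(3*(2720681/1204)) = (865/3)*(1204/2720681) = 1041460/8162043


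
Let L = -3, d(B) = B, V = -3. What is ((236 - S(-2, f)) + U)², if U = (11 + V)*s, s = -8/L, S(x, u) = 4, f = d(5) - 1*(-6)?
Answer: 577600/9 ≈ 64178.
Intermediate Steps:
f = 11 (f = 5 - 1*(-6) = 5 + 6 = 11)
s = 8/3 (s = -8/(-3) = -8*(-⅓) = 8/3 ≈ 2.6667)
U = 64/3 (U = (11 - 3)*(8/3) = 8*(8/3) = 64/3 ≈ 21.333)
((236 - S(-2, f)) + U)² = ((236 - 1*4) + 64/3)² = ((236 - 4) + 64/3)² = (232 + 64/3)² = (760/3)² = 577600/9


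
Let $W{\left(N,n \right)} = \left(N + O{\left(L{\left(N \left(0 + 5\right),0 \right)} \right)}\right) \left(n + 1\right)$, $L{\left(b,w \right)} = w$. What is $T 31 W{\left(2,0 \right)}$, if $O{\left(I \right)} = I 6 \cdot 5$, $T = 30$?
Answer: $1860$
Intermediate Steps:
$O{\left(I \right)} = 30 I$ ($O{\left(I \right)} = 6 I 5 = 30 I$)
$W{\left(N,n \right)} = N \left(1 + n\right)$ ($W{\left(N,n \right)} = \left(N + 30 \cdot 0\right) \left(n + 1\right) = \left(N + 0\right) \left(1 + n\right) = N \left(1 + n\right)$)
$T 31 W{\left(2,0 \right)} = 30 \cdot 31 \cdot 2 \left(1 + 0\right) = 930 \cdot 2 \cdot 1 = 930 \cdot 2 = 1860$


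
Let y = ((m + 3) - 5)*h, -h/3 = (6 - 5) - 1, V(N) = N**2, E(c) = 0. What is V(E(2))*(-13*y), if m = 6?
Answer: 0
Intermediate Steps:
h = 0 (h = -3*((6 - 5) - 1) = -3*(1 - 1) = -3*0 = 0)
y = 0 (y = ((6 + 3) - 5)*0 = (9 - 5)*0 = 4*0 = 0)
V(E(2))*(-13*y) = 0**2*(-13*0) = 0*0 = 0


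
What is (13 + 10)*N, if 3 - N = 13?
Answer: -230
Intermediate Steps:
N = -10 (N = 3 - 1*13 = 3 - 13 = -10)
(13 + 10)*N = (13 + 10)*(-10) = 23*(-10) = -230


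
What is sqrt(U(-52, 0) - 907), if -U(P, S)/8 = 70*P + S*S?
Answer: sqrt(28213) ≈ 167.97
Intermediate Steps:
U(P, S) = -560*P - 8*S**2 (U(P, S) = -8*(70*P + S*S) = -8*(70*P + S**2) = -8*(S**2 + 70*P) = -560*P - 8*S**2)
sqrt(U(-52, 0) - 907) = sqrt((-560*(-52) - 8*0**2) - 907) = sqrt((29120 - 8*0) - 907) = sqrt((29120 + 0) - 907) = sqrt(29120 - 907) = sqrt(28213)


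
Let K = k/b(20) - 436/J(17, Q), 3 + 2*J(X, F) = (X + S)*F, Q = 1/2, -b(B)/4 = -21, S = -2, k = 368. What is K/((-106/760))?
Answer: 4534160/3339 ≈ 1357.9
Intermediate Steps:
b(B) = 84 (b(B) = -4*(-21) = 84)
Q = ½ ≈ 0.50000
J(X, F) = -3/2 + F*(-2 + X)/2 (J(X, F) = -3/2 + ((X - 2)*F)/2 = -3/2 + ((-2 + X)*F)/2 = -3/2 + (F*(-2 + X))/2 = -3/2 + F*(-2 + X)/2)
K = -11932/63 (K = 368/84 - 436/(-3/2 - 1*½ + (½)*(½)*17) = 368*(1/84) - 436/(-3/2 - ½ + 17/4) = 92/21 - 436/9/4 = 92/21 - 436*4/9 = 92/21 - 1744/9 = -11932/63 ≈ -189.40)
K/((-106/760)) = -11932/(63*((-106/760))) = -11932/(63*((-106*1/760))) = -11932/(63*(-53/380)) = -11932/63*(-380/53) = 4534160/3339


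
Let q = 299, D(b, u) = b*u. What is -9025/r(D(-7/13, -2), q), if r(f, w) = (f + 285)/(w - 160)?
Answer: -16308175/3719 ≈ -4385.1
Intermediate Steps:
r(f, w) = (285 + f)/(-160 + w)
-9025/r(D(-7/13, -2), q) = -9025*(-160 + 299)/(285 - 7/13*(-2)) = -9025*139/(285 - 7*1/13*(-2)) = -9025*139/(285 - 7/13*(-2)) = -9025*139/(285 + 14/13) = -9025/((1/139)*(3719/13)) = -9025/3719/1807 = -9025*1807/3719 = -16308175/3719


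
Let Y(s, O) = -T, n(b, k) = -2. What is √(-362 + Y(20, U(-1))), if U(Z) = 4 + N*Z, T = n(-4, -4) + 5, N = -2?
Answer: I*√365 ≈ 19.105*I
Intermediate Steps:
T = 3 (T = -2 + 5 = 3)
U(Z) = 4 - 2*Z
Y(s, O) = -3 (Y(s, O) = -1*3 = -3)
√(-362 + Y(20, U(-1))) = √(-362 - 3) = √(-365) = I*√365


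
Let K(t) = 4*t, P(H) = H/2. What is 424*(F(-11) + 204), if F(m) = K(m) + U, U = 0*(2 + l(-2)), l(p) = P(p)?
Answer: 67840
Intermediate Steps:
P(H) = H/2 (P(H) = H*(½) = H/2)
l(p) = p/2
U = 0 (U = 0*(2 + (½)*(-2)) = 0*(2 - 1) = 0*1 = 0)
F(m) = 4*m (F(m) = 4*m + 0 = 4*m)
424*(F(-11) + 204) = 424*(4*(-11) + 204) = 424*(-44 + 204) = 424*160 = 67840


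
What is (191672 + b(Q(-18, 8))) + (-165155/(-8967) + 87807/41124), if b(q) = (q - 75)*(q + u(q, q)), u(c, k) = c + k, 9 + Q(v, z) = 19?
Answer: 23323085581055/122919636 ≈ 1.8974e+5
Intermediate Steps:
Q(v, z) = 10 (Q(v, z) = -9 + 19 = 10)
b(q) = 3*q*(-75 + q) (b(q) = (q - 75)*(q + (q + q)) = (-75 + q)*(q + 2*q) = (-75 + q)*(3*q) = 3*q*(-75 + q))
(191672 + b(Q(-18, 8))) + (-165155/(-8967) + 87807/41124) = (191672 + 3*10*(-75 + 10)) + (-165155/(-8967) + 87807/41124) = (191672 + 3*10*(-65)) + (-165155*(-1/8967) + 87807*(1/41124)) = (191672 - 1950) + (165155/8967 + 29269/13708) = 189722 + 2526399863/122919636 = 23323085581055/122919636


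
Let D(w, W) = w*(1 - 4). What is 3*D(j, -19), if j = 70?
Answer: -630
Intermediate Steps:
D(w, W) = -3*w (D(w, W) = w*(-3) = -3*w)
3*D(j, -19) = 3*(-3*70) = 3*(-210) = -630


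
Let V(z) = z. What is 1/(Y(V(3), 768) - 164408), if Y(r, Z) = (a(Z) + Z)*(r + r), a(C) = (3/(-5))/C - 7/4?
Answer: -640/102278723 ≈ -6.2574e-6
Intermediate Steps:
a(C) = -7/4 - 3/(5*C) (a(C) = (3*(-1/5))/C - 7*1/4 = -3/(5*C) - 7/4 = -7/4 - 3/(5*C))
Y(r, Z) = 2*r*(Z + (-12 - 35*Z)/(20*Z)) (Y(r, Z) = ((-12 - 35*Z)/(20*Z) + Z)*(r + r) = (Z + (-12 - 35*Z)/(20*Z))*(2*r) = 2*r*(Z + (-12 - 35*Z)/(20*Z)))
1/(Y(V(3), 768) - 164408) = 1/((1/10)*3*(-12 - 35*768 + 20*768**2)/768 - 164408) = 1/((1/10)*3*(1/768)*(-12 - 26880 + 20*589824) - 164408) = 1/((1/10)*3*(1/768)*(-12 - 26880 + 11796480) - 164408) = 1/((1/10)*3*(1/768)*11769588 - 164408) = 1/(2942397/640 - 164408) = 1/(-102278723/640) = -640/102278723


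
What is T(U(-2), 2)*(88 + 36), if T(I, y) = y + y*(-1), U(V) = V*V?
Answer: 0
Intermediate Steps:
U(V) = V²
T(I, y) = 0 (T(I, y) = y - y = 0)
T(U(-2), 2)*(88 + 36) = 0*(88 + 36) = 0*124 = 0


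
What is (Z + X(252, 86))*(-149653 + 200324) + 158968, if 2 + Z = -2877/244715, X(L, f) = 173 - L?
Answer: -965640181312/244715 ≈ -3.9460e+6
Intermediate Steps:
Z = -492307/244715 (Z = -2 - 2877/244715 = -492307/244715 ≈ -2.0118)
(Z + X(252, 86))*(-149653 + 200324) + 158968 = (-492307/244715 + (173 - 1*252))*(-149653 + 200324) + 158968 = (-492307/244715 + (173 - 252))*50671 + 158968 = (-492307/244715 - 79)*50671 + 158968 = -19824792/244715*50671 + 158968 = -1004542035432/244715 + 158968 = -965640181312/244715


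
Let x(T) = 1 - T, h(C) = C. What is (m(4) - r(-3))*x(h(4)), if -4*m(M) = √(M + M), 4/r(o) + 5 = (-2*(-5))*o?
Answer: -12/35 + 3*√2/2 ≈ 1.7785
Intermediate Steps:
r(o) = 4/(-5 + 10*o) (r(o) = 4/(-5 + (-2*(-5))*o) = 4/(-5 + 10*o))
m(M) = -√2*√M/4 (m(M) = -√(M + M)/4 = -√2*√M/4)
(m(4) - r(-3))*x(h(4)) = (-√2*√4/4 - 4/(5*(-1 + 2*(-3))))*(1 - 1*4) = (-¼*√2*2 - 4/(5*(-1 - 6)))*(1 - 4) = (-√2/2 - 4/(5*(-7)))*(-3) = (-√2/2 - 4*(-1)/(5*7))*(-3) = (-√2/2 - 1*(-4/35))*(-3) = (-√2/2 + 4/35)*(-3) = (4/35 - √2/2)*(-3) = -12/35 + 3*√2/2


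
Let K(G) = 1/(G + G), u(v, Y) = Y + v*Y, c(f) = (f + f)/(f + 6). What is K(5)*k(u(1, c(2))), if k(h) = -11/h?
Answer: -11/10 ≈ -1.1000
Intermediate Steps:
c(f) = 2*f/(6 + f) (c(f) = (2*f)/(6 + f) = 2*f/(6 + f))
u(v, Y) = Y + Y*v
K(G) = 1/(2*G)
K(5)*k(u(1, c(2))) = ((½)/5)*(-11*2/(1 + 1)) = ((½)*(⅕))*(-11/1) = (-11/1)/10 = (-11*1)/10 = (⅒)*(-11) = -11/10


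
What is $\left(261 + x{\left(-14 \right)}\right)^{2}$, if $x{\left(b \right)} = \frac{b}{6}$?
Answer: $\frac{602176}{9} \approx 66909.0$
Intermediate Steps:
$x{\left(b \right)} = \frac{b}{6}$ ($x{\left(b \right)} = b \frac{1}{6} = \frac{b}{6}$)
$\left(261 + x{\left(-14 \right)}\right)^{2} = \left(261 + \frac{1}{6} \left(-14\right)\right)^{2} = \left(261 - \frac{7}{3}\right)^{2} = \left(\frac{776}{3}\right)^{2} = \frac{602176}{9}$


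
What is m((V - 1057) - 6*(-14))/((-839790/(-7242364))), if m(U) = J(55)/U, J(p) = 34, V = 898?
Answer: -123120188/31492125 ≈ -3.9096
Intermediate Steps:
m(U) = 34/U
m((V - 1057) - 6*(-14))/((-839790/(-7242364))) = (34/((898 - 1057) - 6*(-14)))/((-839790/(-7242364))) = (34/(-159 + 84))/((-839790*(-1/7242364))) = (34/(-75))/(419895/3621182) = (34*(-1/75))*(3621182/419895) = -34/75*3621182/419895 = -123120188/31492125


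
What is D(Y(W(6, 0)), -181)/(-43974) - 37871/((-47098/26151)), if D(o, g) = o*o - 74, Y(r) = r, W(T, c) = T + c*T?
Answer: 21775145618089/1035543726 ≈ 21028.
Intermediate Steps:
W(T, c) = T + T*c
D(o, g) = -74 + o² (D(o, g) = o² - 74 = -74 + o²)
D(Y(W(6, 0)), -181)/(-43974) - 37871/((-47098/26151)) = (-74 + (6*(1 + 0))²)/(-43974) - 37871/((-47098/26151)) = (-74 + (6*1)²)*(-1/43974) - 37871/((-47098*1/26151)) = (-74 + 6²)*(-1/43974) - 37871/(-47098/26151) = (-74 + 36)*(-1/43974) - 37871*(-26151/47098) = -38*(-1/43974) + 990364521/47098 = 19/21987 + 990364521/47098 = 21775145618089/1035543726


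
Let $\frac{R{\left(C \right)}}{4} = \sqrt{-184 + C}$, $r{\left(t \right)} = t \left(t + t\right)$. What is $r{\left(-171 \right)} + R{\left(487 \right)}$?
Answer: $58482 + 4 \sqrt{303} \approx 58552.0$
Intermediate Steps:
$r{\left(t \right)} = 2 t^{2}$ ($r{\left(t \right)} = t 2 t = 2 t^{2}$)
$R{\left(C \right)} = 4 \sqrt{-184 + C}$
$r{\left(-171 \right)} + R{\left(487 \right)} = 2 \left(-171\right)^{2} + 4 \sqrt{-184 + 487} = 2 \cdot 29241 + 4 \sqrt{303} = 58482 + 4 \sqrt{303}$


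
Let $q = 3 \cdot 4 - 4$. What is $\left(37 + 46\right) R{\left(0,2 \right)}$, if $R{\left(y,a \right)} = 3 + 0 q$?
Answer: $249$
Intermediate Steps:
$q = 8$ ($q = 12 - 4 = 8$)
$R{\left(y,a \right)} = 3$ ($R{\left(y,a \right)} = 3 + 0 \cdot 8 = 3 + 0 = 3$)
$\left(37 + 46\right) R{\left(0,2 \right)} = \left(37 + 46\right) 3 = 83 \cdot 3 = 249$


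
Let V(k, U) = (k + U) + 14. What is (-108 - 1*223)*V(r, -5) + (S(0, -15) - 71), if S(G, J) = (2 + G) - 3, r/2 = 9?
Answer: -9009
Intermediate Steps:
r = 18 (r = 2*9 = 18)
S(G, J) = -1 + G
V(k, U) = 14 + U + k (V(k, U) = (U + k) + 14 = 14 + U + k)
(-108 - 1*223)*V(r, -5) + (S(0, -15) - 71) = (-108 - 1*223)*(14 - 5 + 18) + ((-1 + 0) - 71) = (-108 - 223)*27 + (-1 - 71) = -331*27 - 72 = -8937 - 72 = -9009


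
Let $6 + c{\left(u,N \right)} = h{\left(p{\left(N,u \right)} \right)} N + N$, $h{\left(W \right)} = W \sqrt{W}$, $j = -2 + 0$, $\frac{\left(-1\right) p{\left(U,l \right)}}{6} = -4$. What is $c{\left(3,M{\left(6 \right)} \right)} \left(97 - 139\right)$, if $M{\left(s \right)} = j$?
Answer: $336 + 4032 \sqrt{6} \approx 10212.0$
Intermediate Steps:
$p{\left(U,l \right)} = 24$ ($p{\left(U,l \right)} = \left(-6\right) \left(-4\right) = 24$)
$j = -2$
$h{\left(W \right)} = W^{\frac{3}{2}}$
$M{\left(s \right)} = -2$
$c{\left(u,N \right)} = -6 + N + 48 N \sqrt{6}$ ($c{\left(u,N \right)} = -6 + \left(24^{\frac{3}{2}} N + N\right) = -6 + \left(48 \sqrt{6} N + N\right) = -6 + \left(48 N \sqrt{6} + N\right) = -6 + \left(N + 48 N \sqrt{6}\right) = -6 + N + 48 N \sqrt{6}$)
$c{\left(3,M{\left(6 \right)} \right)} \left(97 - 139\right) = \left(-6 - 2 + 48 \left(-2\right) \sqrt{6}\right) \left(97 - 139\right) = \left(-6 - 2 - 96 \sqrt{6}\right) \left(-42\right) = \left(-8 - 96 \sqrt{6}\right) \left(-42\right) = 336 + 4032 \sqrt{6}$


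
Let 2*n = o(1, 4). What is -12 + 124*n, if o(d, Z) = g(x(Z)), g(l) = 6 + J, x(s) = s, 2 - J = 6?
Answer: 112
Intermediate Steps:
J = -4 (J = 2 - 1*6 = 2 - 6 = -4)
g(l) = 2 (g(l) = 6 - 4 = 2)
o(d, Z) = 2
n = 1 (n = (½)*2 = 1)
-12 + 124*n = -12 + 124*1 = -12 + 124 = 112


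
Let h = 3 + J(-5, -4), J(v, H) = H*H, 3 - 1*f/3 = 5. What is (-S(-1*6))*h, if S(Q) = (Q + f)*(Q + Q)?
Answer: -2736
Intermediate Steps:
f = -6 (f = 9 - 3*5 = 9 - 15 = -6)
J(v, H) = H²
h = 19 (h = 3 + (-4)² = 3 + 16 = 19)
S(Q) = 2*Q*(-6 + Q) (S(Q) = (Q - 6)*(Q + Q) = (-6 + Q)*(2*Q) = 2*Q*(-6 + Q))
(-S(-1*6))*h = -2*(-1*6)*(-6 - 1*6)*19 = -2*(-6)*(-6 - 6)*19 = -2*(-6)*(-12)*19 = -1*144*19 = -144*19 = -2736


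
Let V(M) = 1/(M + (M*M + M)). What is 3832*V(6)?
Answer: 479/6 ≈ 79.833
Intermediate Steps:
V(M) = 1/(M² + 2*M) (V(M) = 1/(M + (M² + M)) = 1/(M + (M + M²)) = 1/(M² + 2*M))
3832*V(6) = 3832*(1/(6*(2 + 6))) = 3832*((⅙)/8) = 3832*((⅙)*(⅛)) = 3832*(1/48) = 479/6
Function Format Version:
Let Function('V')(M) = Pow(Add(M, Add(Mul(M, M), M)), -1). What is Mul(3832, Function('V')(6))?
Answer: Rational(479, 6) ≈ 79.833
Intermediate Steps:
Function('V')(M) = Pow(Add(Pow(M, 2), Mul(2, M)), -1) (Function('V')(M) = Pow(Add(M, Add(Pow(M, 2), M)), -1) = Pow(Add(M, Add(M, Pow(M, 2))), -1) = Pow(Add(Pow(M, 2), Mul(2, M)), -1))
Mul(3832, Function('V')(6)) = Mul(3832, Mul(Pow(6, -1), Pow(Add(2, 6), -1))) = Mul(3832, Mul(Rational(1, 6), Pow(8, -1))) = Mul(3832, Mul(Rational(1, 6), Rational(1, 8))) = Mul(3832, Rational(1, 48)) = Rational(479, 6)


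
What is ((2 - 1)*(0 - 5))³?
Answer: -125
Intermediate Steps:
((2 - 1)*(0 - 5))³ = (1*(-5))³ = (-5)³ = -125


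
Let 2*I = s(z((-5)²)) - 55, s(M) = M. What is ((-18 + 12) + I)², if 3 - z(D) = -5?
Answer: 3481/4 ≈ 870.25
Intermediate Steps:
z(D) = 8 (z(D) = 3 - 1*(-5) = 3 + 5 = 8)
I = -47/2 (I = (8 - 55)/2 = (½)*(-47) = -47/2 ≈ -23.500)
((-18 + 12) + I)² = ((-18 + 12) - 47/2)² = (-6 - 47/2)² = (-59/2)² = 3481/4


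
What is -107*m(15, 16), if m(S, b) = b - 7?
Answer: -963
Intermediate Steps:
m(S, b) = -7 + b
-107*m(15, 16) = -107*(-7 + 16) = -107*9 = -963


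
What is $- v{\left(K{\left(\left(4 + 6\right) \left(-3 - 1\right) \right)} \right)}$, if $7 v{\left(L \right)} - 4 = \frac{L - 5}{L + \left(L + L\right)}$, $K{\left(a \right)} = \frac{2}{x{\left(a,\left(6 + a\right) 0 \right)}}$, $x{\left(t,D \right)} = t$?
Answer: $- \frac{113}{21} \approx -5.381$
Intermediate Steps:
$K{\left(a \right)} = \frac{2}{a}$
$v{\left(L \right)} = \frac{4}{7} + \frac{-5 + L}{21 L}$ ($v{\left(L \right)} = \frac{4}{7} + \frac{\left(L - 5\right) \frac{1}{L + \left(L + L\right)}}{7} = \frac{4}{7} + \frac{\left(-5 + L\right) \frac{1}{L + 2 L}}{7} = \frac{4}{7} + \frac{\left(-5 + L\right) \frac{1}{3 L}}{7} = \frac{4}{7} + \frac{\frac{1}{3} \frac{1}{L} \left(-5 + L\right)}{7} = \frac{4}{7} + \frac{-5 + L}{21 L}$)
$- v{\left(K{\left(\left(4 + 6\right) \left(-3 - 1\right) \right)} \right)} = - \frac{-5 + 13 \frac{2}{\left(4 + 6\right) \left(-3 - 1\right)}}{21 \frac{2}{\left(4 + 6\right) \left(-3 - 1\right)}} = - \frac{-5 + 13 \frac{2}{10 \left(-4\right)}}{21 \frac{2}{10 \left(-4\right)}} = - \frac{-5 + 13 \frac{2}{-40}}{21 \frac{2}{-40}} = - \frac{-5 + 13 \cdot 2 \left(- \frac{1}{40}\right)}{21 \cdot 2 \left(- \frac{1}{40}\right)} = - \frac{-5 + 13 \left(- \frac{1}{20}\right)}{21 \left(- \frac{1}{20}\right)} = - \frac{\left(-20\right) \left(-5 - \frac{13}{20}\right)}{21} = - \frac{\left(-20\right) \left(-113\right)}{21 \cdot 20} = \left(-1\right) \frac{113}{21} = - \frac{113}{21}$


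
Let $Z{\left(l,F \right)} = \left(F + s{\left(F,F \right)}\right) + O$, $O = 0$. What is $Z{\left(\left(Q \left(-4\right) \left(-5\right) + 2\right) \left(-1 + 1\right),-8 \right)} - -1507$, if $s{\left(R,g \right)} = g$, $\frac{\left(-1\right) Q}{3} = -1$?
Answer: $1491$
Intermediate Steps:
$Q = 3$ ($Q = \left(-3\right) \left(-1\right) = 3$)
$Z{\left(l,F \right)} = 2 F$ ($Z{\left(l,F \right)} = \left(F + F\right) + 0 = 2 F + 0 = 2 F$)
$Z{\left(\left(Q \left(-4\right) \left(-5\right) + 2\right) \left(-1 + 1\right),-8 \right)} - -1507 = 2 \left(-8\right) - -1507 = -16 + 1507 = 1491$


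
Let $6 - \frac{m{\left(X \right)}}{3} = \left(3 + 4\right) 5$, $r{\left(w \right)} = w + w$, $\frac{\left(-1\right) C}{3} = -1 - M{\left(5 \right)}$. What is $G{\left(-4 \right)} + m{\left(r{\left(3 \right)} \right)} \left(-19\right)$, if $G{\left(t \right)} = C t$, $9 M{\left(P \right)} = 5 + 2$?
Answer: $\frac{4895}{3} \approx 1631.7$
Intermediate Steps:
$M{\left(P \right)} = \frac{7}{9}$ ($M{\left(P \right)} = \frac{5 + 2}{9} = \frac{1}{9} \cdot 7 = \frac{7}{9}$)
$C = \frac{16}{3}$ ($C = - 3 \left(-1 - \frac{7}{9}\right) = \left(-3\right) \left(- \frac{16}{9}\right) = \frac{16}{3} \approx 5.3333$)
$r{\left(w \right)} = 2 w$
$m{\left(X \right)} = -87$ ($m{\left(X \right)} = 18 - 3 \left(3 + 4\right) 5 = 18 - 3 \cdot 7 \cdot 5 = 18 - 105 = -87$)
$G{\left(t \right)} = \frac{16 t}{3}$
$G{\left(-4 \right)} + m{\left(r{\left(3 \right)} \right)} \left(-19\right) = \frac{16}{3} \left(-4\right) - -1653 = - \frac{64}{3} + 1653 = \frac{4895}{3}$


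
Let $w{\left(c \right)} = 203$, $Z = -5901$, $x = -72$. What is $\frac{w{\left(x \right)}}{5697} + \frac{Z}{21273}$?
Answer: $- \frac{1395218}{5771061} \approx -0.24176$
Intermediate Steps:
$\frac{w{\left(x \right)}}{5697} + \frac{Z}{21273} = \frac{203}{5697} - \frac{5901}{21273} = 203 \cdot \frac{1}{5697} - \frac{281}{1013} = \frac{203}{5697} - \frac{281}{1013} = - \frac{1395218}{5771061}$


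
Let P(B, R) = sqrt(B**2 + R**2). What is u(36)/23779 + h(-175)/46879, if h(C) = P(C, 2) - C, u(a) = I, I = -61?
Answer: 185958/159247963 + sqrt(30629)/46879 ≈ 0.0049010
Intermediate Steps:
u(a) = -61
h(C) = sqrt(4 + C**2) - C (h(C) = sqrt(C**2 + 2**2) - C = sqrt(C**2 + 4) - C = sqrt(4 + C**2) - C)
u(36)/23779 + h(-175)/46879 = -61/23779 + (sqrt(4 + (-175)**2) - 1*(-175))/46879 = -61*1/23779 + (sqrt(4 + 30625) + 175)*(1/46879) = -61/23779 + (sqrt(30629) + 175)*(1/46879) = -61/23779 + (175 + sqrt(30629))*(1/46879) = -61/23779 + (25/6697 + sqrt(30629)/46879) = 185958/159247963 + sqrt(30629)/46879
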